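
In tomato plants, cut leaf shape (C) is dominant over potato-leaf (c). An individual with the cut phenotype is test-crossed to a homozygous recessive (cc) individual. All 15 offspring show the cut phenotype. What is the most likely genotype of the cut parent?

Test cross: ? × cc
All offspring are cut.
If the unknown parent were heterozygous (Cc), about half of 15 offspring would be potato-leaf; none are. The unknown parent is most likely homozygous dominant (CC).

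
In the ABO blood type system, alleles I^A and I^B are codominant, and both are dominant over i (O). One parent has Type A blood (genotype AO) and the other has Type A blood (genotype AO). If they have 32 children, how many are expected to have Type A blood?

Cross: AO × AO
Possible offspring genotypes: 1 AA, 2 AO, 1 OO
Blood type counts: 3 Type A, 1 Type O
Probability of Type A: 3/4
Expected count = 3/4 × 32 = 24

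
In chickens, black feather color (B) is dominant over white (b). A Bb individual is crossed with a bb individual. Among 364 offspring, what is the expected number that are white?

Punnett square for Bb × bb:
Offspring genotypes: 2 Bb, 2 bb
black: 2, white: 2
white: 2 out of 4 → fraction 1/2
Expected count = 1/2 × 364 = 182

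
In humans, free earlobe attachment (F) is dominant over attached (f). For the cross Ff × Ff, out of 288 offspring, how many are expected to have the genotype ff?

Punnett square for Ff × Ff:
Offspring genotypes: 1 FF, 2 Ff, 1 ff
Total offspring: 4
Count with target: 1
Probability: 1/4
Expected count = 1/4 × 288 = 72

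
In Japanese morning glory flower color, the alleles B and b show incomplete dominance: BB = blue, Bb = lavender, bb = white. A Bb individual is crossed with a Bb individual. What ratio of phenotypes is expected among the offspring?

Punnett square for Bb × Bb:
Offspring genotypes: 1 BB, 2 Bb, 1 bb
Phenotype counts: 1 blue, 2 lavender, 1 white
Ratio: 1 blue : 2 lavender : 1 white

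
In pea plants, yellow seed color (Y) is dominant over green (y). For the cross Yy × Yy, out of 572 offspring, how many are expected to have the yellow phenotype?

Punnett square for Yy × Yy:
Offspring genotypes: 1 YY, 2 Yy, 1 yy
Total offspring: 4
Count with target: 3
Probability: 3/4
Expected count = 3/4 × 572 = 429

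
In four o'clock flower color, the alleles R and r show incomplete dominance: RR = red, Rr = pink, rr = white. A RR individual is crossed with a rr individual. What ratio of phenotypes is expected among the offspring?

Punnett square for RR × rr:
Offspring genotypes: 4 Rr
Phenotype counts: 4 pink
Ratio: all pink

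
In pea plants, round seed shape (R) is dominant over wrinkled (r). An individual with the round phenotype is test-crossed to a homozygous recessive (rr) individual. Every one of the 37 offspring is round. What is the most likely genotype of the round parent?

Test cross: ? × rr
All offspring are round.
If the unknown parent were heterozygous (Rr), about half of 37 offspring would be wrinkled; none are. The unknown parent is most likely homozygous dominant (RR).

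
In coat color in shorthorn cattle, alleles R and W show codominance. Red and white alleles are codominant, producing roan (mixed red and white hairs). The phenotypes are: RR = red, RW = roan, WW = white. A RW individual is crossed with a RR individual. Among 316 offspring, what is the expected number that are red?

Punnett square for RW × RR:
Offspring genotypes: 2 RR, 2 RW
Phenotype counts: 2 red, 2 roan
red: 2 out of 4 → fraction 1/2
Expected count = 1/2 × 316 = 158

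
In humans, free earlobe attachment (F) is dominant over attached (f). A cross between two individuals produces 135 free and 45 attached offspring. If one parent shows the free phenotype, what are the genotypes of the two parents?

Observed offspring: 135 free, 45 attached
The observed ratio simplifies to 3:1. Attached (ff) offspring appear, so each parent must contribute one f allele. The parent stated to show free carries F, so it is Ff. The other parent is then either Ff or ff: Ff × ff would give a 1:1 split, whereas Ff × Ff gives 3:1 — matching the data. So both parents are heterozygous (Ff × Ff).
Parent genotypes: Ff × Ff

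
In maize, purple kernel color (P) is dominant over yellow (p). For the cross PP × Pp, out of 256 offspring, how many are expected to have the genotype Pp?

Punnett square for PP × Pp:
Offspring genotypes: 2 PP, 2 Pp
Total offspring: 4
Count with target: 2
Probability: 2/4 = 1/2
Expected count = 1/2 × 256 = 128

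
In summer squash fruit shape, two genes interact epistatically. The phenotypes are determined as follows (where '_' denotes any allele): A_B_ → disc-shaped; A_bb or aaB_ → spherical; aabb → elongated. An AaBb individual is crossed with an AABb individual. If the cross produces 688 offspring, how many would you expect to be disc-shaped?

Cross: AaBb × AABb — consider each gene separately:
A gene: Aa × AA → 2 AA, 2 Aa → 4 A_ (out of 4)
B gene: Bb × Bb → 1 BB, 2 Bb, 1 bb → 3 B_ : 1 bb (out of 4)
Genotype classes (out of 4 × 4 = 16): A_B_ = 4×3 = 12; A_bb = 4×1 = 4
Apply the phenotype rules: A_B_ (12) → disc-shaped; A_bb (4) → spherical
Phenotype counts (out of 16): 12 disc-shaped, 4 spherical
disc-shaped: 12 out of 16 → fraction 3/4
Expected count = 3/4 × 688 = 516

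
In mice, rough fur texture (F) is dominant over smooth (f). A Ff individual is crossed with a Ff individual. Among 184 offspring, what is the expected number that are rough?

Punnett square for Ff × Ff:
Offspring genotypes: 1 FF, 2 Ff, 1 ff
rough: 3, smooth: 1
rough: 3 out of 4 → fraction 3/4
Expected count = 3/4 × 184 = 138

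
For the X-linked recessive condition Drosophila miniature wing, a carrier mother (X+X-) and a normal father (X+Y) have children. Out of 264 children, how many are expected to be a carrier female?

Cross: X+X- × X+Y
Offspring: 1 X+X+, 1 X+Y, 1 X+X-, 1 X-Y
Probability of a carrier female: 1/4
Expected count = 1/4 × 264 = 66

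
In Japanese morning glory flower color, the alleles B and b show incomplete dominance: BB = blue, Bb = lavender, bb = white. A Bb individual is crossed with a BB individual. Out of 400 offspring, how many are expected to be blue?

Punnett square for Bb × BB:
Offspring genotypes: 2 BB, 2 Bb
Phenotype counts: 2 blue, 2 lavender
blue: 2 out of 4 → fraction 1/2
Expected count = 1/2 × 400 = 200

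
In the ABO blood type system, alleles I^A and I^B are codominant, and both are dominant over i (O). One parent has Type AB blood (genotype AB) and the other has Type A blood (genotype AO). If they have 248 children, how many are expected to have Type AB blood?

Cross: AB × AO
Possible offspring genotypes: 1 AA, 1 AO, 1 AB, 1 BO
Blood type counts: 2 Type A, 1 Type AB, 1 Type B
Probability of Type AB: 1/4
Expected count = 1/4 × 248 = 62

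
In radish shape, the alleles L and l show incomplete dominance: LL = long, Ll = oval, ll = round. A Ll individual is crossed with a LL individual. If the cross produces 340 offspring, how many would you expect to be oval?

Punnett square for Ll × LL:
Offspring genotypes: 2 LL, 2 Ll
Phenotype counts: 2 long, 2 oval
oval: 2 out of 4 → fraction 1/2
Expected count = 1/2 × 340 = 170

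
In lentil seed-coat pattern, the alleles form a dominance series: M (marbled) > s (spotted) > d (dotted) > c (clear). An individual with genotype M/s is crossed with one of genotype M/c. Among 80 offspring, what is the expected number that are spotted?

Cross: M/s × M/c
Allele dominance: M > s > d > c
Offspring genotypes: 1 M/M, 1 M/c, 1 M/s, 1 s/c
Phenotype counts: 3 marbled, 1 spotted
spotted: 1 out of 4 → fraction 1/4
Expected count = 1/4 × 80 = 20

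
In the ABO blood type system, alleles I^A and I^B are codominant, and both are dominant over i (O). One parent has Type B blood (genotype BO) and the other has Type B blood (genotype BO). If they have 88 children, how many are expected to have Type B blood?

Cross: BO × BO
Possible offspring genotypes: 1 BB, 2 BO, 1 OO
Blood type counts: 3 Type B, 1 Type O
Probability of Type B: 3/4
Expected count = 3/4 × 88 = 66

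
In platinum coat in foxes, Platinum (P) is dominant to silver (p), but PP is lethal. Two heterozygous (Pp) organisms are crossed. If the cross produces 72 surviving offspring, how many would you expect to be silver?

Cross: Pp × Pp
Punnett square offspring (before lethality): 1 PP, 2 Pp, 1 pp
The PP genotype is lethal (embryos die); surviving offspring: 2 Pp, 1 pp
silver: 1 out of 3 → fraction 1/3
Expected count = 1/3 × 72 = 24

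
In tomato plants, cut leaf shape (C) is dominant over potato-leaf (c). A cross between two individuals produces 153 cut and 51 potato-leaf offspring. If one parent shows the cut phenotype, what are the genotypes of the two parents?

Observed offspring: 153 cut, 51 potato-leaf
The observed ratio simplifies to 3:1. Potato-leaf (cc) offspring appear, so each parent must contribute one c allele. The parent stated to show cut carries C, so it is Cc. The other parent is then either Cc or cc: Cc × cc would give a 1:1 split, whereas Cc × Cc gives 3:1 — matching the data. So both parents are heterozygous (Cc × Cc).
Parent genotypes: Cc × Cc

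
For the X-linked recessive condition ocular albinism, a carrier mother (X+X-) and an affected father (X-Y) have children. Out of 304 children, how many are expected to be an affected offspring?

Cross: X+X- × X-Y
Offspring: 1 X+X-, 1 X+Y, 1 X-X-, 1 X-Y
Probability of an affected offspring: 2/4 = 1/2
Expected count = 1/2 × 304 = 152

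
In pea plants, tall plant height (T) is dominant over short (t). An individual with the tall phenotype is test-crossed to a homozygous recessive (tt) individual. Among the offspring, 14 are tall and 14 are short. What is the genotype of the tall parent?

Test cross: ? × tt
Offspring: 14 tall, 14 short — approximately 1:1.
A 1:1 ratio in a test cross indicates the unknown parent is heterozygous (Tt).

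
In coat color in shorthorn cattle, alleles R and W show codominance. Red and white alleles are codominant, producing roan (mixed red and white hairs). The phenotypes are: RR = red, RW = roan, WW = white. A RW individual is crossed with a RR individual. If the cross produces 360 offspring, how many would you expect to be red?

Punnett square for RW × RR:
Offspring genotypes: 2 RR, 2 RW
Phenotype counts: 2 red, 2 roan
red: 2 out of 4 → fraction 1/2
Expected count = 1/2 × 360 = 180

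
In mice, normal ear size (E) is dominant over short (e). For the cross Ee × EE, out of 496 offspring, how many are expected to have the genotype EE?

Punnett square for Ee × EE:
Offspring genotypes: 2 EE, 2 Ee
Total offspring: 4
Count with target: 2
Probability: 2/4 = 1/2
Expected count = 1/2 × 496 = 248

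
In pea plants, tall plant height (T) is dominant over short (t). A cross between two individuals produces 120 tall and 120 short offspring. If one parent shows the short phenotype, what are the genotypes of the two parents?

Observed offspring: 120 tall, 120 short
The observed ratio simplifies to 1:1. One parent shows short, so its genotype must be tt. A 1:1 offspring split requires the other parent to be heterozygous (Tt).
Parent genotypes: tt × Tt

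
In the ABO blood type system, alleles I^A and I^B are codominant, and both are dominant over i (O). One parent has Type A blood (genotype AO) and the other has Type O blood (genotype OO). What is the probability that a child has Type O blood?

Cross: AO × OO
Possible offspring genotypes: 2 AO, 2 OO
Blood type counts: 2 Type A, 2 Type O
Probability of Type O: 2/4 = 1/2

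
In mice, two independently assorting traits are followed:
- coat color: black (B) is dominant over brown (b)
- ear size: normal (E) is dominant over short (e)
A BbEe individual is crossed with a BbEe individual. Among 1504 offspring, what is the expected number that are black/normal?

Dihybrid cross BbEe × BbEe — consider each gene separately:
coat color: Bb × Bb → 1 BB, 2 Bb, 1 bb → 3 B_ : 1 bb (out of 4)
ear size: Ee × Ee → 1 EE, 2 Ee, 1 ee → 3 E_ : 1 ee (out of 4)
Combine (counts out of 4 × 4 = 16): black/normal (B_E_) = 3×3 = 9; black/short (B_ee) = 3×1 = 3; brown/normal (bbE_) = 1×3 = 3; brown/short (bbee) = 1×1 = 1
Phenotype counts (out of 16): 9 black/normal, 3 black/short, 3 brown/normal, 1 brown/short
black/normal: 9 out of 16 → fraction 9/16
Expected count = 9/16 × 1504 = 846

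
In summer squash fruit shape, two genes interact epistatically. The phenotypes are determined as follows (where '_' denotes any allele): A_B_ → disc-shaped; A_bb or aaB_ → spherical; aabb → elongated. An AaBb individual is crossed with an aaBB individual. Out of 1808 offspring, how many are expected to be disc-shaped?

Cross: AaBb × aaBB — consider each gene separately:
A gene: Aa × aa → 2 Aa, 2 aa → 2 A_ : 2 aa (out of 4)
B gene: Bb × BB → 2 BB, 2 Bb → 4 B_ (out of 4)
Genotype classes (out of 4 × 4 = 16): A_B_ = 2×4 = 8; aaB_ = 2×4 = 8
Apply the phenotype rules: A_B_ (8) → disc-shaped; aaB_ (8) → spherical
Phenotype counts (out of 16): 8 disc-shaped, 8 spherical
disc-shaped: 8 out of 16 → fraction 1/2
Expected count = 1/2 × 1808 = 904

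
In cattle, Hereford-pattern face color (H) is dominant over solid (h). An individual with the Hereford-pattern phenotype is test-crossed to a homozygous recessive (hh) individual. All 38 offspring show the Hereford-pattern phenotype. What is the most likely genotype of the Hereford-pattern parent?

Test cross: ? × hh
All offspring are Hereford-pattern.
If the unknown parent were heterozygous (Hh), about half of 38 offspring would be solid; none are. The unknown parent is most likely homozygous dominant (HH).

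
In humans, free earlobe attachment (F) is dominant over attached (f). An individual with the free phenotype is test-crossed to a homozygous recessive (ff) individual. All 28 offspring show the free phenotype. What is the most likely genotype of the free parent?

Test cross: ? × ff
All offspring are free.
If the unknown parent were heterozygous (Ff), about half of 28 offspring would be attached; none are. The unknown parent is most likely homozygous dominant (FF).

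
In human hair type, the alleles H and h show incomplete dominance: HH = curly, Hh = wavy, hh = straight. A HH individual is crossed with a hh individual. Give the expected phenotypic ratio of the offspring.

Punnett square for HH × hh:
Offspring genotypes: 4 Hh
Phenotype counts: 4 wavy
Ratio: all wavy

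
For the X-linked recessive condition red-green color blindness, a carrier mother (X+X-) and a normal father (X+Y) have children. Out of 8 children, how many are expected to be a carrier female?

Cross: X+X- × X+Y
Offspring: 1 X+X+, 1 X+Y, 1 X+X-, 1 X-Y
Probability of a carrier female: 1/4
Expected count = 1/4 × 8 = 2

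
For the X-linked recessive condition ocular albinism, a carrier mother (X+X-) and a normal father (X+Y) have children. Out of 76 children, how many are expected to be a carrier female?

Cross: X+X- × X+Y
Offspring: 1 X+X+, 1 X+Y, 1 X+X-, 1 X-Y
Probability of a carrier female: 1/4
Expected count = 1/4 × 76 = 19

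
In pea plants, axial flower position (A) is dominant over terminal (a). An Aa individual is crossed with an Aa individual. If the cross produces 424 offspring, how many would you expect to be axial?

Punnett square for Aa × Aa:
Offspring genotypes: 1 AA, 2 Aa, 1 aa
axial: 3, terminal: 1
axial: 3 out of 4 → fraction 3/4
Expected count = 3/4 × 424 = 318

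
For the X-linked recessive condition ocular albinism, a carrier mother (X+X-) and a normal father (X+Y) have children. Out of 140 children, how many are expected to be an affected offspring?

Cross: X+X- × X+Y
Offspring: 1 X+X+, 1 X+Y, 1 X+X-, 1 X-Y
Probability of an affected offspring: 1/4
Expected count = 1/4 × 140 = 35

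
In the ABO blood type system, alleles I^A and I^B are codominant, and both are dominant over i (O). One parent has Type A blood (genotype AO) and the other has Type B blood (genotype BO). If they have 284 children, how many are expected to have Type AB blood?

Cross: AO × BO
Possible offspring genotypes: 1 AB, 1 AO, 1 BO, 1 OO
Blood type counts: 1 Type AB, 1 Type A, 1 Type B, 1 Type O
Probability of Type AB: 1/4
Expected count = 1/4 × 284 = 71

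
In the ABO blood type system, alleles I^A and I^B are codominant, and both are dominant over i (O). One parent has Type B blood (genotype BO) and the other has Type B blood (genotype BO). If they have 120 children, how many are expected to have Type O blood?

Cross: BO × BO
Possible offspring genotypes: 1 BB, 2 BO, 1 OO
Blood type counts: 3 Type B, 1 Type O
Probability of Type O: 1/4
Expected count = 1/4 × 120 = 30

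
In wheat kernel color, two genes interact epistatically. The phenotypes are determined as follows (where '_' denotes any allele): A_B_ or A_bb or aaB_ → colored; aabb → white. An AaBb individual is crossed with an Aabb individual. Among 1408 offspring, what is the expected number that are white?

Cross: AaBb × Aabb — consider each gene separately:
A gene: Aa × Aa → 1 AA, 2 Aa, 1 aa → 3 A_ : 1 aa (out of 4)
B gene: Bb × bb → 2 Bb, 2 bb → 2 B_ : 2 bb (out of 4)
Genotype classes (out of 4 × 4 = 16): A_B_ = 3×2 = 6; A_bb = 3×2 = 6; aaB_ = 1×2 = 2; aabb = 1×2 = 2
Apply the phenotype rules: A_B_ (6) + A_bb (6) + aaB_ (2) → colored; aabb (2) → white
Phenotype counts (out of 16): 14 colored, 2 white
white: 2 out of 16 → fraction 1/8
Expected count = 1/8 × 1408 = 176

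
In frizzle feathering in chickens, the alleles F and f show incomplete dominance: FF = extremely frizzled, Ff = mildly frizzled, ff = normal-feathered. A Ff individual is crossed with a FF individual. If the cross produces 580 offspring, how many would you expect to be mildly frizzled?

Punnett square for Ff × FF:
Offspring genotypes: 2 FF, 2 Ff
Phenotype counts: 2 extremely frizzled, 2 mildly frizzled
mildly frizzled: 2 out of 4 → fraction 1/2
Expected count = 1/2 × 580 = 290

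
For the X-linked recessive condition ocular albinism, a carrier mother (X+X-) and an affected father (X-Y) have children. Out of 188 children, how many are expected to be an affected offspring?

Cross: X+X- × X-Y
Offspring: 1 X+X-, 1 X+Y, 1 X-X-, 1 X-Y
Probability of an affected offspring: 2/4 = 1/2
Expected count = 1/2 × 188 = 94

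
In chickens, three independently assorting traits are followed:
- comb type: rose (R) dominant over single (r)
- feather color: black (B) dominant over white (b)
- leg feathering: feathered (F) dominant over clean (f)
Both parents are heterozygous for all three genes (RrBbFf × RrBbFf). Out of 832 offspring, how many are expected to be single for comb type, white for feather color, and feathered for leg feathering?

Trihybrid cross: RrBbFf × RrBbFf
Each trait segregates independently with a 3:1 phenotypic ratio, so each gene contributes 3/4 (dominant) or 1/4 (recessive).
Target: single (comb type), white (feather color), feathered (leg feathering)
Probability = product of independent per-trait probabilities
= 1/4 × 1/4 × 3/4 = 3/64
Expected count = 3/64 × 832 = 39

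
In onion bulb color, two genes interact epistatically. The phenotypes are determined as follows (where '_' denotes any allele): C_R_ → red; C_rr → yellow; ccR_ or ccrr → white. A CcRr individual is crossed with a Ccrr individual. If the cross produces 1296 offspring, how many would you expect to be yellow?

Cross: CcRr × Ccrr — consider each gene separately:
C gene: Cc × Cc → 1 CC, 2 Cc, 1 cc → 3 C_ : 1 cc (out of 4)
R gene: Rr × rr → 2 Rr, 2 rr → 2 R_ : 2 rr (out of 4)
Genotype classes (out of 4 × 4 = 16): C_R_ = 3×2 = 6; C_rr = 3×2 = 6; ccR_ = 1×2 = 2; ccrr = 1×2 = 2
Apply the phenotype rules: C_R_ (6) → red; C_rr (6) → yellow; ccR_ (2) + ccrr (2) → white
Phenotype counts (out of 16): 6 red, 6 yellow, 4 white
yellow: 6 out of 16 → fraction 3/8
Expected count = 3/8 × 1296 = 486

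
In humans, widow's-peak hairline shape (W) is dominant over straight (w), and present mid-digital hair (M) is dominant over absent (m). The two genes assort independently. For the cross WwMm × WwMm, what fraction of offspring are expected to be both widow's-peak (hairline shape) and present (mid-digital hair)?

Dihybrid cross WwMm × WwMm — consider each gene separately:
hairline shape: Ww × Ww → 1 WW, 2 Ww, 1 ww → 3 W_ : 1 ww (out of 4)
mid-digital hair: Mm × Mm → 1 MM, 2 Mm, 1 mm → 3 M_ : 1 mm (out of 4)
Looking for: widow's-peak (W_) and present (M_)
P(widow's-peak) = 3/4, P(present) = 3/4
P(both) = 3/4 × 3/4 = 9/16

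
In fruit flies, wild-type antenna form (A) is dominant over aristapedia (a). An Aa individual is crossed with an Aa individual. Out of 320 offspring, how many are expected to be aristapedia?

Punnett square for Aa × Aa:
Offspring genotypes: 1 AA, 2 Aa, 1 aa
wild-type: 3, aristapedia: 1
aristapedia: 1 out of 4 → fraction 1/4
Expected count = 1/4 × 320 = 80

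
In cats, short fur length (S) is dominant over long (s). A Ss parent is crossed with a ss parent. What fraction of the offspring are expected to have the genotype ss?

Punnett square for Ss × ss:
Offspring genotypes: 2 Ss, 2 ss
Total offspring: 4
Count with target: 2
Probability: 2/4 = 1/2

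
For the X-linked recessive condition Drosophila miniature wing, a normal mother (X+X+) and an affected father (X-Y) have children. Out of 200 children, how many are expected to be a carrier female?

Cross: X+X+ × X-Y
Offspring: 2 X+X-, 2 X+Y
Probability of a carrier female: 2/4 = 1/2
Expected count = 1/2 × 200 = 100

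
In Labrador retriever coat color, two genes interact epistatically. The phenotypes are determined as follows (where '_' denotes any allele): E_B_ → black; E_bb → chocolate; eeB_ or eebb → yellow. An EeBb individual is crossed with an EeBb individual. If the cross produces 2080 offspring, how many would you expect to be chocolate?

Cross: EeBb × EeBb — consider each gene separately:
E gene: Ee × Ee → 1 EE, 2 Ee, 1 ee → 3 E_ : 1 ee (out of 4)
B gene: Bb × Bb → 1 BB, 2 Bb, 1 bb → 3 B_ : 1 bb (out of 4)
Genotype classes (out of 4 × 4 = 16): E_B_ = 3×3 = 9; E_bb = 3×1 = 3; eeB_ = 1×3 = 3; eebb = 1×1 = 1
Apply the phenotype rules: E_B_ (9) → black; E_bb (3) → chocolate; eeB_ (3) + eebb (1) → yellow
Phenotype counts (out of 16): 9 black, 3 chocolate, 4 yellow
chocolate: 3 out of 16 → fraction 3/16
Expected count = 3/16 × 2080 = 390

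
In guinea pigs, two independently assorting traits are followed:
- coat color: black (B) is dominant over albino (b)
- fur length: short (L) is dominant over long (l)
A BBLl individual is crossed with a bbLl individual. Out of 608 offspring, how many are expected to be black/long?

Dihybrid cross BBLl × bbLl — consider each gene separately:
coat color: BB × bb → 4 Bb → 4 B_ (out of 4)
fur length: Ll × Ll → 1 LL, 2 Ll, 1 ll → 3 L_ : 1 ll (out of 4)
Combine (counts out of 4 × 4 = 16): black/short (B_L_) = 4×3 = 12; black/long (B_ll) = 4×1 = 4
Phenotype counts (out of 16): 12 black/short, 4 black/long
black/long: 4 out of 16 → fraction 1/4
Expected count = 1/4 × 608 = 152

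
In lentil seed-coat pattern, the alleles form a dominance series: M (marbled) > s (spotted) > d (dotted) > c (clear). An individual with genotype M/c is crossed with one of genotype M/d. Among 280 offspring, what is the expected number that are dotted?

Cross: M/c × M/d
Allele dominance: M > s > d > c
Offspring genotypes: 1 M/M, 1 M/d, 1 M/c, 1 d/c
Phenotype counts: 3 marbled, 1 dotted
dotted: 1 out of 4 → fraction 1/4
Expected count = 1/4 × 280 = 70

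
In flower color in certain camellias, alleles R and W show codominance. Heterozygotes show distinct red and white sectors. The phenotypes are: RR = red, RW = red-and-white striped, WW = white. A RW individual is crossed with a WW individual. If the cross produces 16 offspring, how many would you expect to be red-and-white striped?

Punnett square for RW × WW:
Offspring genotypes: 2 RW, 2 WW
Phenotype counts: 2 red-and-white striped, 2 white
red-and-white striped: 2 out of 4 → fraction 1/2
Expected count = 1/2 × 16 = 8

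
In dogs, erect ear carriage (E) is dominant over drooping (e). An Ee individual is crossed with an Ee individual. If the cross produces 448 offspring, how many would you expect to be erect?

Punnett square for Ee × Ee:
Offspring genotypes: 1 EE, 2 Ee, 1 ee
erect: 3, drooping: 1
erect: 3 out of 4 → fraction 3/4
Expected count = 3/4 × 448 = 336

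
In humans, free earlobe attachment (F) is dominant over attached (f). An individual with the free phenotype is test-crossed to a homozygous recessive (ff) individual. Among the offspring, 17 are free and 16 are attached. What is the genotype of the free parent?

Test cross: ? × ff
Offspring: 17 free, 16 attached — approximately 1:1.
A 1:1 ratio in a test cross indicates the unknown parent is heterozygous (Ff).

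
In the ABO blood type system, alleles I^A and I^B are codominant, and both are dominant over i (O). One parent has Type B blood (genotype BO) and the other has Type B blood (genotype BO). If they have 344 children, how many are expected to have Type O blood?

Cross: BO × BO
Possible offspring genotypes: 1 BB, 2 BO, 1 OO
Blood type counts: 3 Type B, 1 Type O
Probability of Type O: 1/4
Expected count = 1/4 × 344 = 86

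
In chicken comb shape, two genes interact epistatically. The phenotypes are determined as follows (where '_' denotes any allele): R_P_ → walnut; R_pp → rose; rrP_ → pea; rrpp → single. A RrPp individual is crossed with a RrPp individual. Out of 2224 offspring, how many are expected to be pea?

Cross: RrPp × RrPp — consider each gene separately:
R gene: Rr × Rr → 1 RR, 2 Rr, 1 rr → 3 R_ : 1 rr (out of 4)
P gene: Pp × Pp → 1 PP, 2 Pp, 1 pp → 3 P_ : 1 pp (out of 4)
Genotype classes (out of 4 × 4 = 16): R_P_ = 3×3 = 9; R_pp = 3×1 = 3; rrP_ = 1×3 = 3; rrpp = 1×1 = 1
Apply the phenotype rules: R_P_ (9) → walnut; R_pp (3) → rose; rrP_ (3) → pea; rrpp (1) → single
Phenotype counts (out of 16): 9 walnut, 3 rose, 3 pea, 1 single
pea: 3 out of 16 → fraction 3/16
Expected count = 3/16 × 2224 = 417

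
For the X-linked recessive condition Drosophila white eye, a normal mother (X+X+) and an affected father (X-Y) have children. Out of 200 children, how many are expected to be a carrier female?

Cross: X+X+ × X-Y
Offspring: 2 X+X-, 2 X+Y
Probability of a carrier female: 2/4 = 1/2
Expected count = 1/2 × 200 = 100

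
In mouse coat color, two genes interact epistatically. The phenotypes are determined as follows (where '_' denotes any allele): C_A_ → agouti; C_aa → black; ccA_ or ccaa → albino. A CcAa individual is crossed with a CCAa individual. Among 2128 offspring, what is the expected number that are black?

Cross: CcAa × CCAa — consider each gene separately:
C gene: Cc × CC → 2 CC, 2 Cc → 4 C_ (out of 4)
A gene: Aa × Aa → 1 AA, 2 Aa, 1 aa → 3 A_ : 1 aa (out of 4)
Genotype classes (out of 4 × 4 = 16): C_A_ = 4×3 = 12; C_aa = 4×1 = 4
Apply the phenotype rules: C_A_ (12) → agouti; C_aa (4) → black
Phenotype counts (out of 16): 12 agouti, 4 black
black: 4 out of 16 → fraction 1/4
Expected count = 1/4 × 2128 = 532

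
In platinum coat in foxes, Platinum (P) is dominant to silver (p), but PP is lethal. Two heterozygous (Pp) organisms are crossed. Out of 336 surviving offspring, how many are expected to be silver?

Cross: Pp × Pp
Punnett square offspring (before lethality): 1 PP, 2 Pp, 1 pp
The PP genotype is lethal (embryos die); surviving offspring: 2 Pp, 1 pp
silver: 1 out of 3 → fraction 1/3
Expected count = 1/3 × 336 = 112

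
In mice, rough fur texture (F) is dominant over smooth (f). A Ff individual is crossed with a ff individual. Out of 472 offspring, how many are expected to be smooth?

Punnett square for Ff × ff:
Offspring genotypes: 2 Ff, 2 ff
rough: 2, smooth: 2
smooth: 2 out of 4 → fraction 1/2
Expected count = 1/2 × 472 = 236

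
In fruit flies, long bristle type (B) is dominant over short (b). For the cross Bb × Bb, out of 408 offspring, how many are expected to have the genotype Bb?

Punnett square for Bb × Bb:
Offspring genotypes: 1 BB, 2 Bb, 1 bb
Total offspring: 4
Count with target: 2
Probability: 2/4 = 1/2
Expected count = 1/2 × 408 = 204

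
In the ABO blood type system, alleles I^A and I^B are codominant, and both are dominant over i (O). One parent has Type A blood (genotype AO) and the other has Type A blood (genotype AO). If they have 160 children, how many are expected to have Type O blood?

Cross: AO × AO
Possible offspring genotypes: 1 AA, 2 AO, 1 OO
Blood type counts: 3 Type A, 1 Type O
Probability of Type O: 1/4
Expected count = 1/4 × 160 = 40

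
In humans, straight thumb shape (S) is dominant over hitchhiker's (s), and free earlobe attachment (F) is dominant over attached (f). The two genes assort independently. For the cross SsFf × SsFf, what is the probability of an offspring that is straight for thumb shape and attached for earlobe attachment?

Dihybrid cross SsFf × SsFf — consider each gene separately:
thumb shape: Ss × Ss → 1 SS, 2 Ss, 1 ss → 3 S_ : 1 ss (out of 4)
earlobe attachment: Ff × Ff → 1 FF, 2 Ff, 1 ff → 3 F_ : 1 ff (out of 4)
Looking for: straight (S_) and attached (ff)
P(straight) = 3/4, P(attached) = 1/4
P(both) = 3/4 × 1/4 = 3/16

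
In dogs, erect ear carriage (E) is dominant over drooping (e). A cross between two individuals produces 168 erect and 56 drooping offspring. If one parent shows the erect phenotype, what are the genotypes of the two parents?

Observed offspring: 168 erect, 56 drooping
The observed ratio simplifies to 3:1. Drooping (ee) offspring appear, so each parent must contribute one e allele. The parent stated to show erect carries E, so it is Ee. The other parent is then either Ee or ee: Ee × ee would give a 1:1 split, whereas Ee × Ee gives 3:1 — matching the data. So both parents are heterozygous (Ee × Ee).
Parent genotypes: Ee × Ee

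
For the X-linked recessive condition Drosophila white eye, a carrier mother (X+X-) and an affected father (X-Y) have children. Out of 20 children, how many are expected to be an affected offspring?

Cross: X+X- × X-Y
Offspring: 1 X+X-, 1 X+Y, 1 X-X-, 1 X-Y
Probability of an affected offspring: 2/4 = 1/2
Expected count = 1/2 × 20 = 10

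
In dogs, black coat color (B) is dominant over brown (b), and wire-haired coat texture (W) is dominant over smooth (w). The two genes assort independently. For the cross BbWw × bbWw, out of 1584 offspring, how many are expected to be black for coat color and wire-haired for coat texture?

Dihybrid cross BbWw × bbWw — consider each gene separately:
coat color: Bb × bb → 2 Bb, 2 bb → 2 B_ : 2 bb (out of 4)
coat texture: Ww × Ww → 1 WW, 2 Ww, 1 ww → 3 W_ : 1 ww (out of 4)
Looking for: black (B_) and wire-haired (W_)
P(black) = 2/4, P(wire-haired) = 3/4
P(both) = 2/4 × 3/4 = 6/16 = 3/8
Expected count = 3/8 × 1584 = 594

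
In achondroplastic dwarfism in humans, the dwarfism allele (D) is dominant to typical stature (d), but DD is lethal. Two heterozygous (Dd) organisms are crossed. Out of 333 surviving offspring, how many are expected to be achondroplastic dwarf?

Cross: Dd × Dd
Punnett square offspring (before lethality): 1 DD, 2 Dd, 1 dd
The DD genotype is lethal (embryos die); surviving offspring: 2 Dd, 1 dd
achondroplastic dwarf: 2 out of 3 → fraction 2/3
Expected count = 2/3 × 333 = 222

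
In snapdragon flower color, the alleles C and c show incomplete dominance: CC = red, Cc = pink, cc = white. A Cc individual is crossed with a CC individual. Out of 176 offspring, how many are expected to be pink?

Punnett square for Cc × CC:
Offspring genotypes: 2 CC, 2 Cc
Phenotype counts: 2 red, 2 pink
pink: 2 out of 4 → fraction 1/2
Expected count = 1/2 × 176 = 88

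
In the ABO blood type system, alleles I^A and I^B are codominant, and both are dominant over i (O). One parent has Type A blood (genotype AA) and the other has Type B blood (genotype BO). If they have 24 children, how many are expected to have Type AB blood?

Cross: AA × BO
Possible offspring genotypes: 2 AB, 2 AO
Blood type counts: 2 Type AB, 2 Type A
Probability of Type AB: 2/4 = 1/2
Expected count = 1/2 × 24 = 12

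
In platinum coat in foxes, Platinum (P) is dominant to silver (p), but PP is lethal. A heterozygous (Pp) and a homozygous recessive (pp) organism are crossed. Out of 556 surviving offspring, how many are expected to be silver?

Cross: Pp × pp
Punnett square offspring (before lethality): 2 Pp, 2 pp
No PP offspring are produced in this cross.
silver: 2 out of 4 → fraction 1/2
Expected count = 1/2 × 556 = 278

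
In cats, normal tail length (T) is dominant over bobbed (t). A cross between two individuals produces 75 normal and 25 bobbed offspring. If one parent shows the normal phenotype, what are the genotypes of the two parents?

Observed offspring: 75 normal, 25 bobbed
The observed ratio simplifies to 3:1. Bobbed (tt) offspring appear, so each parent must contribute one t allele. The parent stated to show normal carries T, so it is Tt. The other parent is then either Tt or tt: Tt × tt would give a 1:1 split, whereas Tt × Tt gives 3:1 — matching the data. So both parents are heterozygous (Tt × Tt).
Parent genotypes: Tt × Tt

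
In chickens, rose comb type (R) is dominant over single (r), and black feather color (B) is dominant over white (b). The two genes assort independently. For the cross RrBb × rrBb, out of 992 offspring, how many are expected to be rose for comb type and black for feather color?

Dihybrid cross RrBb × rrBb — consider each gene separately:
comb type: Rr × rr → 2 Rr, 2 rr → 2 R_ : 2 rr (out of 4)
feather color: Bb × Bb → 1 BB, 2 Bb, 1 bb → 3 B_ : 1 bb (out of 4)
Looking for: rose (R_) and black (B_)
P(rose) = 2/4, P(black) = 3/4
P(both) = 2/4 × 3/4 = 6/16 = 3/8
Expected count = 3/8 × 992 = 372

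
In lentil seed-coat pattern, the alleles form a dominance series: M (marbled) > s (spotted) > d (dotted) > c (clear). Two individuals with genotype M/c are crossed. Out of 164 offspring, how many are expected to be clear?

Cross: M/c × M/c
Allele dominance: M > s > d > c
Offspring genotypes: 1 M/M, 2 M/c, 1 c/c
Phenotype counts: 3 marbled, 1 clear
clear: 1 out of 4 → fraction 1/4
Expected count = 1/4 × 164 = 41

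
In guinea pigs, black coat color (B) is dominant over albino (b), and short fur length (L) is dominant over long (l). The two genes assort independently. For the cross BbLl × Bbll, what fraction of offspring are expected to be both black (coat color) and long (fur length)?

Dihybrid cross BbLl × Bbll — consider each gene separately:
coat color: Bb × Bb → 1 BB, 2 Bb, 1 bb → 3 B_ : 1 bb (out of 4)
fur length: Ll × ll → 2 Ll, 2 ll → 2 L_ : 2 ll (out of 4)
Looking for: black (B_) and long (ll)
P(black) = 3/4, P(long) = 2/4
P(both) = 3/4 × 2/4 = 6/16 = 3/8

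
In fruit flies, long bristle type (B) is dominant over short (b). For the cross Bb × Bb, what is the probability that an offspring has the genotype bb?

Punnett square for Bb × Bb:
Offspring genotypes: 1 BB, 2 Bb, 1 bb
Total offspring: 4
Count with target: 1
Probability: 1/4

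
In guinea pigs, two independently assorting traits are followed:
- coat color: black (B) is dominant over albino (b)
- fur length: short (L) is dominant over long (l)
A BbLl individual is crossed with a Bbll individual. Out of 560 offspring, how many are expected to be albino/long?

Dihybrid cross BbLl × Bbll — consider each gene separately:
coat color: Bb × Bb → 1 BB, 2 Bb, 1 bb → 3 B_ : 1 bb (out of 4)
fur length: Ll × ll → 2 Ll, 2 ll → 2 L_ : 2 ll (out of 4)
Combine (counts out of 4 × 4 = 16): black/short (B_L_) = 3×2 = 6; black/long (B_ll) = 3×2 = 6; albino/short (bbL_) = 1×2 = 2; albino/long (bbll) = 1×2 = 2
Phenotype counts (out of 16): 6 black/short, 6 black/long, 2 albino/short, 2 albino/long
albino/long: 2 out of 16 → fraction 1/8
Expected count = 1/8 × 560 = 70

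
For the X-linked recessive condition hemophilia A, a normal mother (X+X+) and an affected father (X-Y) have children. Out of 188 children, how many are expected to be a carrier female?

Cross: X+X+ × X-Y
Offspring: 2 X+X-, 2 X+Y
Probability of a carrier female: 2/4 = 1/2
Expected count = 1/2 × 188 = 94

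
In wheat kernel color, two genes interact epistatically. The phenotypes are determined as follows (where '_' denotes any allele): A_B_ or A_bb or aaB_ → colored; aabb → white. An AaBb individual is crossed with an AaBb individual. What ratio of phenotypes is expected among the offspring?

Cross: AaBb × AaBb — consider each gene separately:
A gene: Aa × Aa → 1 AA, 2 Aa, 1 aa → 3 A_ : 1 aa (out of 4)
B gene: Bb × Bb → 1 BB, 2 Bb, 1 bb → 3 B_ : 1 bb (out of 4)
Genotype classes (out of 4 × 4 = 16): A_B_ = 3×3 = 9; A_bb = 3×1 = 3; aaB_ = 1×3 = 3; aabb = 1×1 = 1
Apply the phenotype rules: A_B_ (9) + A_bb (3) + aaB_ (3) → colored; aabb (1) → white
Phenotype counts (out of 16): 15 colored, 1 white
Ratio: 15 colored : 1 white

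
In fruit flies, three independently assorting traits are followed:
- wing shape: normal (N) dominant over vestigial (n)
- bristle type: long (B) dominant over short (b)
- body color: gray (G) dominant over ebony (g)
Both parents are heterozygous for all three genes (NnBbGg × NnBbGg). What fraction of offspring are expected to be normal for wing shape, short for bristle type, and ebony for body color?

Trihybrid cross: NnBbGg × NnBbGg
Each trait segregates independently with a 3:1 phenotypic ratio, so each gene contributes 3/4 (dominant) or 1/4 (recessive).
Target: normal (wing shape), short (bristle type), ebony (body color)
Probability = product of independent per-trait probabilities
= 3/4 × 1/4 × 1/4 = 3/64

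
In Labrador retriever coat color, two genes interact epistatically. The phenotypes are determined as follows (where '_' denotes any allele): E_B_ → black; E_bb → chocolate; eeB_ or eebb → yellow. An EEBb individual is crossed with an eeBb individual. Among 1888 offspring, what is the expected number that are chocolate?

Cross: EEBb × eeBb — consider each gene separately:
E gene: EE × ee → 4 Ee → 4 E_ (out of 4)
B gene: Bb × Bb → 1 BB, 2 Bb, 1 bb → 3 B_ : 1 bb (out of 4)
Genotype classes (out of 4 × 4 = 16): E_B_ = 4×3 = 12; E_bb = 4×1 = 4
Apply the phenotype rules: E_B_ (12) → black; E_bb (4) → chocolate
Phenotype counts (out of 16): 12 black, 4 chocolate
chocolate: 4 out of 16 → fraction 1/4
Expected count = 1/4 × 1888 = 472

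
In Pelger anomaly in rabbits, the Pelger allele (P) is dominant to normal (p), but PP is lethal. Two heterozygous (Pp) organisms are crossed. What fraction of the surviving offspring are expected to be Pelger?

Cross: Pp × Pp
Punnett square offspring (before lethality): 1 PP, 2 Pp, 1 pp
The PP genotype is lethal (embryos die); surviving offspring: 2 Pp, 1 pp
Pelger: 2 out of 3
Probability: 2/3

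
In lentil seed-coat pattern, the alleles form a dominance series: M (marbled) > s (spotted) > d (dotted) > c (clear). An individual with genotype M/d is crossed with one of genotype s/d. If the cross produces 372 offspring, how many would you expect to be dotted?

Cross: M/d × s/d
Allele dominance: M > s > d > c
Offspring genotypes: 1 M/s, 1 M/d, 1 s/d, 1 d/d
Phenotype counts: 2 marbled, 1 spotted, 1 dotted
dotted: 1 out of 4 → fraction 1/4
Expected count = 1/4 × 372 = 93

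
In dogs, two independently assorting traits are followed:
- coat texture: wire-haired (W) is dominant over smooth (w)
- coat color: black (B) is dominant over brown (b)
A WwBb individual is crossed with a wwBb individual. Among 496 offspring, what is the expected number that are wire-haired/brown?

Dihybrid cross WwBb × wwBb — consider each gene separately:
coat texture: Ww × ww → 2 Ww, 2 ww → 2 W_ : 2 ww (out of 4)
coat color: Bb × Bb → 1 BB, 2 Bb, 1 bb → 3 B_ : 1 bb (out of 4)
Combine (counts out of 4 × 4 = 16): wire-haired/black (W_B_) = 2×3 = 6; wire-haired/brown (W_bb) = 2×1 = 2; smooth/black (wwB_) = 2×3 = 6; smooth/brown (wwbb) = 2×1 = 2
Phenotype counts (out of 16): 6 wire-haired/black, 2 wire-haired/brown, 6 smooth/black, 2 smooth/brown
wire-haired/brown: 2 out of 16 → fraction 1/8
Expected count = 1/8 × 496 = 62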